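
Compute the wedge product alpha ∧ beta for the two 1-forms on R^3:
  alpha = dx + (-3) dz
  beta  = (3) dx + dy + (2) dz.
alpha ∧ beta = (1) dx ∧ dy + (11) dx ∧ dz + (3) dy ∧ dz

Distribute the wedge, using dx_i ∧ dx_j = -dx_j ∧ dx_i and dx_i ∧ dx_i = 0. For each pair (i, j) with i < j, the coefficient of dx_i ∧ dx_j in alpha ∧ beta is (alpha_i * beta_j - alpha_j * beta_i). Collecting: alpha ∧ beta = (1) dx ∧ dy + (11) dx ∧ dz + (3) dy ∧ dz.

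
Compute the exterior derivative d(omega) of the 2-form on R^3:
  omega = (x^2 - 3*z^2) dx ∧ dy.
d(omega) = (-6*z) dx ∧ dy ∧ dz

For a 2-form omega = sum_{i<j} g_{ij} dx_i ∧ dx_j, the exterior derivative is
  d(omega) = sum_{i<j} d(g_{ij}) ∧ dx_i ∧ dx_j = sum_{i<j, k} (∂g_{ij}/∂x_k) dx_k ∧ dx_i ∧ dx_j.
Expand each term, using dx_k ∧ dx_i ∧ dx_j = sgn(permutation) dx_{(a)} ∧ dx_{(b)} ∧ dx_{(c)} with (a < b < c) sorted:
  d(x^2 - 3*z^2) includes (∂/∂z)(x^2 - 3*z^2) dz = (-6*z) dz, which multiplied by dx ∧ dy gives (-6*z) dx ∧ dy ∧ dz
Collecting like 3-forms: d(omega) = (-6*z) dx ∧ dy ∧ dz.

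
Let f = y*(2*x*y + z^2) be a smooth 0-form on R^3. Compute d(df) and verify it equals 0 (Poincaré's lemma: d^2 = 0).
d(df) = 0

Step 1: df = sum_i (∂f/∂x_i) dx_i = (2*y^2) dx + (4*x*y + z^2) dy + (2*y*z) dz.
Step 2: Apply d again. Using the 1-form formula, the coefficient of dx ∧ dy in d(df) is ∂^2 f/∂x ∂y - ∂^2 f/∂y ∂x = (4*y) - (4*y) = 0 (equality of mixed partials for smooth f).
Similarly for dx ∧ dz and dy ∧ dz — all coefficients vanish. So d(df) = 0.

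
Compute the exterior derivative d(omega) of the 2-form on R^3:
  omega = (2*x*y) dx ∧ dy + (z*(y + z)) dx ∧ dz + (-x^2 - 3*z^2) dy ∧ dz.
d(omega) = (-2*x - z) dx ∧ dy ∧ dz

For a 2-form omega = sum_{i<j} g_{ij} dx_i ∧ dx_j, the exterior derivative is
  d(omega) = sum_{i<j} d(g_{ij}) ∧ dx_i ∧ dx_j = sum_{i<j, k} (∂g_{ij}/∂x_k) dx_k ∧ dx_i ∧ dx_j.
Expand each term, using dx_k ∧ dx_i ∧ dx_j = sgn(permutation) dx_{(a)} ∧ dx_{(b)} ∧ dx_{(c)} with (a < b < c) sorted:
  d(z*(y + z)) includes (∂/∂y)(z*(y + z)) dy = (z) dy, which multiplied by dx ∧ dz gives (-z) dx ∧ dy ∧ dz
  d(-x^2 - 3*z^2) includes (∂/∂x)(-x^2 - 3*z^2) dx = (-2*x) dx, which multiplied by dy ∧ dz gives (-2*x) dx ∧ dy ∧ dz
Collecting like 3-forms: d(omega) = (-2*x - z) dx ∧ dy ∧ dz.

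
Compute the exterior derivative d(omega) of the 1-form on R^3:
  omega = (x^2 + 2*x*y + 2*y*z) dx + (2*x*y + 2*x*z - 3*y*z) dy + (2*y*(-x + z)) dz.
d(omega) = (-2*x + 2*y) dx ∧ dy + (-4*y) dx ∧ dz + (-4*x + 3*y + 2*z) dy ∧ dz

For a 1-form omega = sum_i f_i dx_i, the exterior derivative is
  d(omega) = sum_{i < j} (∂f_j/∂x_i - ∂f_i/∂x_j) dx_i ∧ dx_j.
  coefficient of dx ∧ dy: ∂f_2/∂x - ∂f_1/∂y = ∂(2*x*y + 2*x*z - 3*y*z)/∂x - ∂(x^2 + 2*x*y + 2*y*z)/∂y = -2*x + 2*y
  coefficient of dx ∧ dz: ∂f_3/∂x - ∂f_1/∂z = ∂(2*y*(-x + z))/∂x - ∂(x^2 + 2*x*y + 2*y*z)/∂z = -4*y
  coefficient of dy ∧ dz: ∂f_3/∂y - ∂f_2/∂z = ∂(2*y*(-x + z))/∂y - ∂(2*x*y + 2*x*z - 3*y*z)/∂z = -4*x + 3*y + 2*z
Assembling: d(omega) = (-2*x + 2*y) dx ∧ dy + (-4*y) dx ∧ dz + (-4*x + 3*y + 2*z) dy ∧ dz.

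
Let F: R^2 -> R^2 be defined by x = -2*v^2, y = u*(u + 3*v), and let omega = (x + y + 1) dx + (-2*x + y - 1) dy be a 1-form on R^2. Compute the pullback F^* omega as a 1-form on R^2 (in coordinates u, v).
F^* omega = (2*u^3 + 9*u^2*v + 17*u*v^2 - 2*u + 12*v^3 - 3*v) du + (3*u^3 + 5*u^2*v - 3*u + 8*v^3 - 4*v) dv

Using F^*(f dg) = (f ∘ F) d(g ∘ F), substitute each coordinate x_i by F_i(u, v) in f_i, and replace dx_i by d F_i = (∂F_i/∂u) du + (∂F_i/∂v) dv.
  For the x component: f_1(F) = u^2 + 3*u*v - 2*v^2 + 1; d F_1 = (0) du + (-4*v) dv
  For the y component: f_2(F) = u^2 + 3*u*v + 4*v^2 - 1; d F_2 = (2*u + 3*v) du + (3*u) dv
Combining and collecting du, dv coefficients:
  coeff of du: 2*u^3 + 9*u^2*v + 17*u*v^2 - 2*u + 12*v^3 - 3*v
  coeff of dv: 3*u^3 + 5*u^2*v - 3*u + 8*v^3 - 4*v
F^* omega = (2*u^3 + 9*u^2*v + 17*u*v^2 - 2*u + 12*v^3 - 3*v) du + (3*u^3 + 5*u^2*v - 3*u + 8*v^3 - 4*v) dv.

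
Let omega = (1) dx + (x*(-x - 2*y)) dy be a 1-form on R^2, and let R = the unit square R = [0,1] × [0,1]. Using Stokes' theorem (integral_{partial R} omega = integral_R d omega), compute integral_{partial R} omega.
integral_(partial R) omega = -2

Stokes: integral_partial_R omega = integral_R d omega with d omega = (∂Q/∂x - ∂P/∂y) dx ∧ dy.
  ∂Q/∂x = -2*x - 2*y
  ∂P/∂y = 0
  integrand = ∂Q/∂x - ∂P/∂y = -2*x - 2*y.
Integrating over R: integral_0^1 integral_0^1 (-2*x - 2*y) dx dy = -2.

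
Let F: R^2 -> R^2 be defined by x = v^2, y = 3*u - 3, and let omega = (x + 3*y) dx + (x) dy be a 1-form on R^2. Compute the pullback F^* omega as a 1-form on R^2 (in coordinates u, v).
F^* omega = (3*v^2) du + (2*v*(9*u + v^2 - 9)) dv

Using F^*(f dg) = (f ∘ F) d(g ∘ F), substitute each coordinate x_i by F_i(u, v) in f_i, and replace dx_i by d F_i = (∂F_i/∂u) du + (∂F_i/∂v) dv.
  For the x component: f_1(F) = 9*u + v^2 - 9; d F_1 = (0) du + (2*v) dv
  For the y component: f_2(F) = v^2; d F_2 = (3) du + (0) dv
Combining and collecting du, dv coefficients:
  coeff of du: 3*v^2
  coeff of dv: 2*v*(9*u + v^2 - 9)
F^* omega = (3*v^2) du + (2*v*(9*u + v^2 - 9)) dv.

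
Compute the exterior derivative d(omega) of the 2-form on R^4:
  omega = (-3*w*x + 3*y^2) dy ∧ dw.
d(omega) = (-3*w) dx ∧ dy ∧ dw

For a 2-form omega = sum_{i<j} g_{ij} dx_i ∧ dx_j, the exterior derivative is
  d(omega) = sum_{i<j} d(g_{ij}) ∧ dx_i ∧ dx_j = sum_{i<j, k} (∂g_{ij}/∂x_k) dx_k ∧ dx_i ∧ dx_j.
Expand each term, using dx_k ∧ dx_i ∧ dx_j = sgn(permutation) dx_{(a)} ∧ dx_{(b)} ∧ dx_{(c)} with (a < b < c) sorted:
  d(-3*w*x + 3*y^2) includes (∂/∂x)(-3*w*x + 3*y^2) dx = (-3*w) dx, which multiplied by dy ∧ dw gives (-3*w) dx ∧ dy ∧ dw
Collecting like 3-forms: d(omega) = (-3*w) dx ∧ dy ∧ dw.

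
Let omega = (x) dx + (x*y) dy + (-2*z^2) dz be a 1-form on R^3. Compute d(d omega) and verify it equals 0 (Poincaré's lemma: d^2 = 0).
d(d omega) = 0

Step 1: d omega = sum_{i<j} (∂f_j/∂x_i - ∂f_i/∂x_j) dx_i ∧ dx_j:
  coeff of dx ∧ dy: y
  coeff of dx ∧ dz: 0
  coeff of dy ∧ dz: 0
Step 2: Apply d again to each 2-form coefficient. The only possible 3-form in R^3 is dx ∧ dy ∧ dz, with coefficient
  ∂(coeff of dy∧dz)/∂x - ∂(coeff of dx∧dz)/∂y + ∂(coeff of dx∧dy)/∂z
  = ∂/∂x (0) - ∂/∂y (0) + ∂/∂z (y).
Each of these terms simplifies to sums of mixed partials that cancel in pairs. The result is 0 (by equality of mixed partials for smooth functions — Schwarz / Clairaut).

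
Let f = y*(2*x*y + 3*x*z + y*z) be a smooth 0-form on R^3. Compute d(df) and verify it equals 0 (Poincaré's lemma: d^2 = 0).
d(df) = 0

Step 1: df = sum_i (∂f/∂x_i) dx_i = (y*(2*y + 3*z)) dx + (4*x*y + 3*x*z + 2*y*z) dy + (y*(3*x + y)) dz.
Step 2: Apply d again. Using the 1-form formula, the coefficient of dx ∧ dy in d(df) is ∂^2 f/∂x ∂y - ∂^2 f/∂y ∂x = (4*y + 3*z) - (4*y + 3*z) = 0 (equality of mixed partials for smooth f).
Similarly for dx ∧ dz and dy ∧ dz — all coefficients vanish. So d(df) = 0.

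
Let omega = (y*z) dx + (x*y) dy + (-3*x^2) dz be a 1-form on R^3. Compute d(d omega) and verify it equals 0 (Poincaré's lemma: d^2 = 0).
d(d omega) = 0

Step 1: d omega = sum_{i<j} (∂f_j/∂x_i - ∂f_i/∂x_j) dx_i ∧ dx_j:
  coeff of dx ∧ dy: y - z
  coeff of dx ∧ dz: -6*x - y
  coeff of dy ∧ dz: 0
Step 2: Apply d again to each 2-form coefficient. The only possible 3-form in R^3 is dx ∧ dy ∧ dz, with coefficient
  ∂(coeff of dy∧dz)/∂x - ∂(coeff of dx∧dz)/∂y + ∂(coeff of dx∧dy)/∂z
  = ∂/∂x (0) - ∂/∂y (-6*x - y) + ∂/∂z (y - z).
Each of these terms simplifies to sums of mixed partials that cancel in pairs. The result is 0 (by equality of mixed partials for smooth functions — Schwarz / Clairaut).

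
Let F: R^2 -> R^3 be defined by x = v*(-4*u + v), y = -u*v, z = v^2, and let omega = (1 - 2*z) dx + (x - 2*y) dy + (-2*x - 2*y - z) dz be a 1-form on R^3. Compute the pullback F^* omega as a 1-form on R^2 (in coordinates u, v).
F^* omega = (v*(2*u*v + 7*v^2 - 4)) du + (2*u^2*v + 27*u*v^2 - 4*u - 10*v^3 + 2*v) dv

Using F^*(f dg) = (f ∘ F) d(g ∘ F), substitute each coordinate x_i by F_i(u, v) in f_i, and replace dx_i by d F_i = (∂F_i/∂u) du + (∂F_i/∂v) dv.
  For the x component: f_1(F) = 1 - 2*v^2; d F_1 = (-4*v) du + (-4*u + 2*v) dv
  For the y component: f_2(F) = v*(-2*u + v); d F_2 = (-v) du + (-u) dv
  For the z component: f_3(F) = v*(10*u - 3*v); d F_3 = (0) du + (2*v) dv
Combining and collecting du, dv coefficients:
  coeff of du: v*(2*u*v + 7*v^2 - 4)
  coeff of dv: 2*u^2*v + 27*u*v^2 - 4*u - 10*v^3 + 2*v
F^* omega = (v*(2*u*v + 7*v^2 - 4)) du + (2*u^2*v + 27*u*v^2 - 4*u - 10*v^3 + 2*v) dv.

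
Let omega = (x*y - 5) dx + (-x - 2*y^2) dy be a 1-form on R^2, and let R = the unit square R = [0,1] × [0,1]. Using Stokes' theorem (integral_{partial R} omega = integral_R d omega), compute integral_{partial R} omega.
integral_(partial R) omega = -3/2

Stokes: integral_partial_R omega = integral_R d omega with d omega = (∂Q/∂x - ∂P/∂y) dx ∧ dy.
  ∂Q/∂x = -1
  ∂P/∂y = x
  integrand = ∂Q/∂x - ∂P/∂y = -x - 1.
Integrating over R: integral_0^1 integral_0^1 (-x - 1) dx dy = -3/2.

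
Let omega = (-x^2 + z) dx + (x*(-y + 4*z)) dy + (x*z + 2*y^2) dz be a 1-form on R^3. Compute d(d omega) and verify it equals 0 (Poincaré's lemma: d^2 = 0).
d(d omega) = 0

Step 1: d omega = sum_{i<j} (∂f_j/∂x_i - ∂f_i/∂x_j) dx_i ∧ dx_j:
  coeff of dx ∧ dy: -y + 4*z
  coeff of dx ∧ dz: z - 1
  coeff of dy ∧ dz: -4*x + 4*y
Step 2: Apply d again to each 2-form coefficient. The only possible 3-form in R^3 is dx ∧ dy ∧ dz, with coefficient
  ∂(coeff of dy∧dz)/∂x - ∂(coeff of dx∧dz)/∂y + ∂(coeff of dx∧dy)/∂z
  = ∂/∂x (-4*x + 4*y) - ∂/∂y (z - 1) + ∂/∂z (-y + 4*z).
Each of these terms simplifies to sums of mixed partials that cancel in pairs. The result is 0 (by equality of mixed partials for smooth functions — Schwarz / Clairaut).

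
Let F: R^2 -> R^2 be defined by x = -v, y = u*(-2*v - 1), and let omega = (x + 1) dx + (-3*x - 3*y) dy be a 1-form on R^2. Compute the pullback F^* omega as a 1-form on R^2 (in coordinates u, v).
F^* omega = (-12*u*v^2 - 12*u*v - 3*u - 6*v^2 - 3*v) du + (-12*u^2*v - 6*u^2 - 6*u*v + v - 1) dv

Using F^*(f dg) = (f ∘ F) d(g ∘ F), substitute each coordinate x_i by F_i(u, v) in f_i, and replace dx_i by d F_i = (∂F_i/∂u) du + (∂F_i/∂v) dv.
  For the x component: f_1(F) = 1 - v; d F_1 = (0) du + (-1) dv
  For the y component: f_2(F) = 6*u*v + 3*u + 3*v; d F_2 = (-2*v - 1) du + (-2*u) dv
Combining and collecting du, dv coefficients:
  coeff of du: -12*u*v^2 - 12*u*v - 3*u - 6*v^2 - 3*v
  coeff of dv: -12*u^2*v - 6*u^2 - 6*u*v + v - 1
F^* omega = (-12*u*v^2 - 12*u*v - 3*u - 6*v^2 - 3*v) du + (-12*u^2*v - 6*u^2 - 6*u*v + v - 1) dv.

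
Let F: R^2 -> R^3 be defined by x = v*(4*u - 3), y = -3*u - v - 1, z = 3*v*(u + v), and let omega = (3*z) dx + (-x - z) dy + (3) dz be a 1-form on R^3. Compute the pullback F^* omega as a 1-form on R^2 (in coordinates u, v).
F^* omega = (3*v*(12*u*v + 7*u + 12*v^2 + 3*v)) du + (36*u^2*v + 36*u*v^2 - 20*u*v + 9*u - 24*v^2 + 15*v) dv

Using F^*(f dg) = (f ∘ F) d(g ∘ F), substitute each coordinate x_i by F_i(u, v) in f_i, and replace dx_i by d F_i = (∂F_i/∂u) du + (∂F_i/∂v) dv.
  For the x component: f_1(F) = 9*v*(u + v); d F_1 = (4*v) du + (4*u - 3) dv
  For the y component: f_2(F) = v*(-7*u - 3*v + 3); d F_2 = (-3) du + (-1) dv
  For the z component: f_3(F) = 3; d F_3 = (3*v) du + (3*u + 6*v) dv
Combining and collecting du, dv coefficients:
  coeff of du: 3*v*(12*u*v + 7*u + 12*v^2 + 3*v)
  coeff of dv: 36*u^2*v + 36*u*v^2 - 20*u*v + 9*u - 24*v^2 + 15*v
F^* omega = (3*v*(12*u*v + 7*u + 12*v^2 + 3*v)) du + (36*u^2*v + 36*u*v^2 - 20*u*v + 9*u - 24*v^2 + 15*v) dv.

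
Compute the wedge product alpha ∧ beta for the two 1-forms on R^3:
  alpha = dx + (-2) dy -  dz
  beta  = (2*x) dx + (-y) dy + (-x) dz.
alpha ∧ beta = (4*x - y) dx ∧ dy + (x) dx ∧ dz + (2*x - y) dy ∧ dz

Distribute the wedge, using dx_i ∧ dx_j = -dx_j ∧ dx_i and dx_i ∧ dx_i = 0. For each pair (i, j) with i < j, the coefficient of dx_i ∧ dx_j in alpha ∧ beta is (alpha_i * beta_j - alpha_j * beta_i). Collecting: alpha ∧ beta = (4*x - y) dx ∧ dy + (x) dx ∧ dz + (2*x - y) dy ∧ dz.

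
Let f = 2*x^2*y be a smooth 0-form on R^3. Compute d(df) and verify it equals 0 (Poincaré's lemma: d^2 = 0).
d(df) = 0

Step 1: df = sum_i (∂f/∂x_i) dx_i = (4*x*y) dx + (2*x^2) dy + (0) dz.
Step 2: Apply d again. Using the 1-form formula, the coefficient of dx ∧ dy in d(df) is ∂^2 f/∂x ∂y - ∂^2 f/∂y ∂x = (4*x) - (4*x) = 0 (equality of mixed partials for smooth f).
Similarly for dx ∧ dz and dy ∧ dz — all coefficients vanish. So d(df) = 0.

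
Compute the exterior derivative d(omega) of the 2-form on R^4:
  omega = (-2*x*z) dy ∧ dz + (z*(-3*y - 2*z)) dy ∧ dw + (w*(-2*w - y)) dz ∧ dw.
d(omega) = (-2*z) dx ∧ dy ∧ dz + (-w + 3*y + 4*z) dy ∧ dz ∧ dw

For a 2-form omega = sum_{i<j} g_{ij} dx_i ∧ dx_j, the exterior derivative is
  d(omega) = sum_{i<j} d(g_{ij}) ∧ dx_i ∧ dx_j = sum_{i<j, k} (∂g_{ij}/∂x_k) dx_k ∧ dx_i ∧ dx_j.
Expand each term, using dx_k ∧ dx_i ∧ dx_j = sgn(permutation) dx_{(a)} ∧ dx_{(b)} ∧ dx_{(c)} with (a < b < c) sorted:
  d(-2*x*z) includes (∂/∂x)(-2*x*z) dx = (-2*z) dx, which multiplied by dy ∧ dz gives (-2*z) dx ∧ dy ∧ dz
  d(z*(-3*y - 2*z)) includes (∂/∂z)(z*(-3*y - 2*z)) dz = (-3*y - 4*z) dz, which multiplied by dy ∧ dw gives (3*y + 4*z) dy ∧ dz ∧ dw
  d(w*(-2*w - y)) includes (∂/∂y)(w*(-2*w - y)) dy = (-w) dy, which multiplied by dz ∧ dw gives (-w) dy ∧ dz ∧ dw
Collecting like 3-forms: d(omega) = (-2*z) dx ∧ dy ∧ dz + (-w + 3*y + 4*z) dy ∧ dz ∧ dw.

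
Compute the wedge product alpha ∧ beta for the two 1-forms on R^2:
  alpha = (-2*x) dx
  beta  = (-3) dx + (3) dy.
alpha ∧ beta = (-6*x) dx ∧ dy

Distribute the wedge, using dx_i ∧ dx_j = -dx_j ∧ dx_i and dx_i ∧ dx_i = 0. For each pair (i, j) with i < j, the coefficient of dx_i ∧ dx_j in alpha ∧ beta is (alpha_i * beta_j - alpha_j * beta_i). Collecting: alpha ∧ beta = (-6*x) dx ∧ dy.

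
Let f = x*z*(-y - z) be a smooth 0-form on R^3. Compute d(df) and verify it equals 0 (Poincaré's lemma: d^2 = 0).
d(df) = 0

Step 1: df = sum_i (∂f/∂x_i) dx_i = (z*(-y - z)) dx + (-x*z) dy + (x*(-y - 2*z)) dz.
Step 2: Apply d again. Using the 1-form formula, the coefficient of dx ∧ dy in d(df) is ∂^2 f/∂x ∂y - ∂^2 f/∂y ∂x = (-z) - (-z) = 0 (equality of mixed partials for smooth f).
Similarly for dx ∧ dz and dy ∧ dz — all coefficients vanish. So d(df) = 0.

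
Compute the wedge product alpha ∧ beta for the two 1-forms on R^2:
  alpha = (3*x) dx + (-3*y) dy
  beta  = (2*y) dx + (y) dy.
alpha ∧ beta = (3*y*(x + 2*y)) dx ∧ dy

Distribute the wedge, using dx_i ∧ dx_j = -dx_j ∧ dx_i and dx_i ∧ dx_i = 0. For each pair (i, j) with i < j, the coefficient of dx_i ∧ dx_j in alpha ∧ beta is (alpha_i * beta_j - alpha_j * beta_i). Collecting: alpha ∧ beta = (3*y*(x + 2*y)) dx ∧ dy.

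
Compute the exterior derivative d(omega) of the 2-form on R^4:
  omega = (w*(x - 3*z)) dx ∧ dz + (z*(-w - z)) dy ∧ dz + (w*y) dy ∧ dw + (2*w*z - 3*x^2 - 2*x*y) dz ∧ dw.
d(omega) = (-5*x - 2*y - 3*z) dx ∧ dz ∧ dw + (-2*x - z) dy ∧ dz ∧ dw

For a 2-form omega = sum_{i<j} g_{ij} dx_i ∧ dx_j, the exterior derivative is
  d(omega) = sum_{i<j} d(g_{ij}) ∧ dx_i ∧ dx_j = sum_{i<j, k} (∂g_{ij}/∂x_k) dx_k ∧ dx_i ∧ dx_j.
Expand each term, using dx_k ∧ dx_i ∧ dx_j = sgn(permutation) dx_{(a)} ∧ dx_{(b)} ∧ dx_{(c)} with (a < b < c) sorted:
  d(w*(x - 3*z)) includes (∂/∂w)(w*(x - 3*z)) dw = (x - 3*z) dw, which multiplied by dx ∧ dz gives (x - 3*z) dx ∧ dz ∧ dw
  d(z*(-w - z)) includes (∂/∂w)(z*(-w - z)) dw = (-z) dw, which multiplied by dy ∧ dz gives (-z) dy ∧ dz ∧ dw
  d(2*w*z - 3*x^2 - 2*x*y) includes (∂/∂x)(2*w*z - 3*x^2 - 2*x*y) dx = (-6*x - 2*y) dx, which multiplied by dz ∧ dw gives (-6*x - 2*y) dx ∧ dz ∧ dw
  d(2*w*z - 3*x^2 - 2*x*y) includes (∂/∂y)(2*w*z - 3*x^2 - 2*x*y) dy = (-2*x) dy, which multiplied by dz ∧ dw gives (-2*x) dy ∧ dz ∧ dw
Collecting like 3-forms: d(omega) = (-5*x - 2*y - 3*z) dx ∧ dz ∧ dw + (-2*x - z) dy ∧ dz ∧ dw.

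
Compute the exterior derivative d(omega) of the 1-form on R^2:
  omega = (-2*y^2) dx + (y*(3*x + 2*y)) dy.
d(omega) = (7*y) dx ∧ dy

For a 1-form omega = sum_i f_i dx_i, the exterior derivative is
  d(omega) = sum_{i < j} (∂f_j/∂x_i - ∂f_i/∂x_j) dx_i ∧ dx_j.
  coefficient of dx ∧ dy: ∂f_2/∂x - ∂f_1/∂y = ∂(y*(3*x + 2*y))/∂x - ∂(-2*y^2)/∂y = 7*y
Assembling: d(omega) = (7*y) dx ∧ dy.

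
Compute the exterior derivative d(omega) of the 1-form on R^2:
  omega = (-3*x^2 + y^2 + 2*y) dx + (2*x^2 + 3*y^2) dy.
d(omega) = (4*x - 2*y - 2) dx ∧ dy

For a 1-form omega = sum_i f_i dx_i, the exterior derivative is
  d(omega) = sum_{i < j} (∂f_j/∂x_i - ∂f_i/∂x_j) dx_i ∧ dx_j.
  coefficient of dx ∧ dy: ∂f_2/∂x - ∂f_1/∂y = ∂(2*x^2 + 3*y^2)/∂x - ∂(-3*x^2 + y^2 + 2*y)/∂y = 4*x - 2*y - 2
Assembling: d(omega) = (4*x - 2*y - 2) dx ∧ dy.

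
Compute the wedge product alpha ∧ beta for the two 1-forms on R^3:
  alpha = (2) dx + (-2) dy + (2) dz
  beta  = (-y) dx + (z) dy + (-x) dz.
alpha ∧ beta = (-2*y + 2*z) dx ∧ dy + (-2*x + 2*y) dx ∧ dz + (2*x - 2*z) dy ∧ dz

Distribute the wedge, using dx_i ∧ dx_j = -dx_j ∧ dx_i and dx_i ∧ dx_i = 0. For each pair (i, j) with i < j, the coefficient of dx_i ∧ dx_j in alpha ∧ beta is (alpha_i * beta_j - alpha_j * beta_i). Collecting: alpha ∧ beta = (-2*y + 2*z) dx ∧ dy + (-2*x + 2*y) dx ∧ dz + (2*x - 2*z) dy ∧ dz.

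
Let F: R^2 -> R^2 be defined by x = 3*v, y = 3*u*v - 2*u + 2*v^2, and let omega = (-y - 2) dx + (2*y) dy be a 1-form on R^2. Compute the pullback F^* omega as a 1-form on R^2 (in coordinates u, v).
F^* omega = (18*u*v^2 - 24*u*v + 8*u + 12*v^3 - 8*v^2) du + (18*u^2*v - 12*u^2 + 36*u*v^2 - 25*u*v + 6*u + 16*v^3 - 6*v^2 - 6) dv

Using F^*(f dg) = (f ∘ F) d(g ∘ F), substitute each coordinate x_i by F_i(u, v) in f_i, and replace dx_i by d F_i = (∂F_i/∂u) du + (∂F_i/∂v) dv.
  For the x component: f_1(F) = -3*u*v + 2*u - 2*v^2 - 2; d F_1 = (0) du + (3) dv
  For the y component: f_2(F) = 6*u*v - 4*u + 4*v^2; d F_2 = (3*v - 2) du + (3*u + 4*v) dv
Combining and collecting du, dv coefficients:
  coeff of du: 18*u*v^2 - 24*u*v + 8*u + 12*v^3 - 8*v^2
  coeff of dv: 18*u^2*v - 12*u^2 + 36*u*v^2 - 25*u*v + 6*u + 16*v^3 - 6*v^2 - 6
F^* omega = (18*u*v^2 - 24*u*v + 8*u + 12*v^3 - 8*v^2) du + (18*u^2*v - 12*u^2 + 36*u*v^2 - 25*u*v + 6*u + 16*v^3 - 6*v^2 - 6) dv.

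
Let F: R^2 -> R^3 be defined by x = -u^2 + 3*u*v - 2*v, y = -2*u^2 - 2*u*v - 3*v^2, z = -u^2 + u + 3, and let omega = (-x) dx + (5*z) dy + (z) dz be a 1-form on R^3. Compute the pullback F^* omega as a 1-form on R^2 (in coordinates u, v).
F^* omega = (20*u^3 + 19*u^2*v - 23*u^2 - 9*u*v^2 - 14*u*v - 65*u + 6*v^2 - 30*v + 3) du + (13*u^3 + 21*u^2*v - 12*u^2 - 18*u*v - 30*u - 94*v) dv

Using F^*(f dg) = (f ∘ F) d(g ∘ F), substitute each coordinate x_i by F_i(u, v) in f_i, and replace dx_i by d F_i = (∂F_i/∂u) du + (∂F_i/∂v) dv.
  For the x component: f_1(F) = u^2 - 3*u*v + 2*v; d F_1 = (-2*u + 3*v) du + (3*u - 2) dv
  For the y component: f_2(F) = -5*u^2 + 5*u + 15; d F_2 = (-4*u - 2*v) du + (-2*u - 6*v) dv
  For the z component: f_3(F) = -u^2 + u + 3; d F_3 = (1 - 2*u) du + (0) dv
Combining and collecting du, dv coefficients:
  coeff of du: 20*u^3 + 19*u^2*v - 23*u^2 - 9*u*v^2 - 14*u*v - 65*u + 6*v^2 - 30*v + 3
  coeff of dv: 13*u^3 + 21*u^2*v - 12*u^2 - 18*u*v - 30*u - 94*v
F^* omega = (20*u^3 + 19*u^2*v - 23*u^2 - 9*u*v^2 - 14*u*v - 65*u + 6*v^2 - 30*v + 3) du + (13*u^3 + 21*u^2*v - 12*u^2 - 18*u*v - 30*u - 94*v) dv.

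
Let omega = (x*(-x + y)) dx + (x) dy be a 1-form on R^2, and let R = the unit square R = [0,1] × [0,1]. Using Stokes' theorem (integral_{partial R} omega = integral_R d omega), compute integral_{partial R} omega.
integral_(partial R) omega = 1/2

Stokes: integral_partial_R omega = integral_R d omega with d omega = (∂Q/∂x - ∂P/∂y) dx ∧ dy.
  ∂Q/∂x = 1
  ∂P/∂y = x
  integrand = ∂Q/∂x - ∂P/∂y = 1 - x.
Integrating over R: integral_0^1 integral_0^1 (1 - x) dx dy = 1/2.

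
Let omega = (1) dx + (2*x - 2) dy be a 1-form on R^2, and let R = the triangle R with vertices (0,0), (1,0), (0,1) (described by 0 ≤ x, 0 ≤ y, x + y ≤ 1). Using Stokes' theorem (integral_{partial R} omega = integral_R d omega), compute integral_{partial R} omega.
integral_(partial R) omega = 1

Stokes: integral_partial_R omega = integral_R d omega with d omega = (∂Q/∂x - ∂P/∂y) dx ∧ dy.
  ∂Q/∂x = 2
  ∂P/∂y = 0
  integrand = ∂Q/∂x - ∂P/∂y = 2.
Integrating over R: integral_0^1 integral_0^{1-x} (2) dy dx = 1.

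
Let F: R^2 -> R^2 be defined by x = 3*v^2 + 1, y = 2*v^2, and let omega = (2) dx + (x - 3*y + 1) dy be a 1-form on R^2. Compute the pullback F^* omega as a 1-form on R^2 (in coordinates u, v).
F^* omega = (-12*v^3 + 20*v) dv

Using F^*(f dg) = (f ∘ F) d(g ∘ F), substitute each coordinate x_i by F_i(u, v) in f_i, and replace dx_i by d F_i = (∂F_i/∂u) du + (∂F_i/∂v) dv.
  For the x component: f_1(F) = 2; d F_1 = (0) du + (6*v) dv
  For the y component: f_2(F) = 2 - 3*v^2; d F_2 = (0) du + (4*v) dv
Combining and collecting du, dv coefficients:
  coeff of du: 0
  coeff of dv: -12*v^3 + 20*v
F^* omega = (-12*v^3 + 20*v) dv.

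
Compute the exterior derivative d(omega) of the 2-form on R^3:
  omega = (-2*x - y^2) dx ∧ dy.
d(omega) = 0

For a 2-form omega = sum_{i<j} g_{ij} dx_i ∧ dx_j, the exterior derivative is
  d(omega) = sum_{i<j} d(g_{ij}) ∧ dx_i ∧ dx_j = sum_{i<j, k} (∂g_{ij}/∂x_k) dx_k ∧ dx_i ∧ dx_j.
Expand each term, using dx_k ∧ dx_i ∧ dx_j = sgn(permutation) dx_{(a)} ∧ dx_{(b)} ∧ dx_{(c)} with (a < b < c) sorted:

Collecting like 3-forms: d(omega) = 0.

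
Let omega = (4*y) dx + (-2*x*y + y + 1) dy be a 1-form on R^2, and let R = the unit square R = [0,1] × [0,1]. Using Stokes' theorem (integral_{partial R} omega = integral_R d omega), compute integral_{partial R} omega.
integral_(partial R) omega = -5

Stokes: integral_partial_R omega = integral_R d omega with d omega = (∂Q/∂x - ∂P/∂y) dx ∧ dy.
  ∂Q/∂x = -2*y
  ∂P/∂y = 4
  integrand = ∂Q/∂x - ∂P/∂y = -2*y - 4.
Integrating over R: integral_0^1 integral_0^1 (-2*y - 4) dx dy = -5.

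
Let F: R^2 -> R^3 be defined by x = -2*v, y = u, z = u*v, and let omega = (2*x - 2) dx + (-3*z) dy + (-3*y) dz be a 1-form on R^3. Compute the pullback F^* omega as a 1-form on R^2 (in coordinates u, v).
F^* omega = (-6*u*v) du + (-3*u^2 + 8*v + 4) dv

Using F^*(f dg) = (f ∘ F) d(g ∘ F), substitute each coordinate x_i by F_i(u, v) in f_i, and replace dx_i by d F_i = (∂F_i/∂u) du + (∂F_i/∂v) dv.
  For the x component: f_1(F) = -4*v - 2; d F_1 = (0) du + (-2) dv
  For the y component: f_2(F) = -3*u*v; d F_2 = (1) du + (0) dv
  For the z component: f_3(F) = -3*u; d F_3 = (v) du + (u) dv
Combining and collecting du, dv coefficients:
  coeff of du: -6*u*v
  coeff of dv: -3*u^2 + 8*v + 4
F^* omega = (-6*u*v) du + (-3*u^2 + 8*v + 4) dv.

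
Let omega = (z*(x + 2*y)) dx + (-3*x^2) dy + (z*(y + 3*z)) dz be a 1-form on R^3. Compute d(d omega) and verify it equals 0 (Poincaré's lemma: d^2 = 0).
d(d omega) = 0

Step 1: d omega = sum_{i<j} (∂f_j/∂x_i - ∂f_i/∂x_j) dx_i ∧ dx_j:
  coeff of dx ∧ dy: -6*x - 2*z
  coeff of dx ∧ dz: -x - 2*y
  coeff of dy ∧ dz: z
Step 2: Apply d again to each 2-form coefficient. The only possible 3-form in R^3 is dx ∧ dy ∧ dz, with coefficient
  ∂(coeff of dy∧dz)/∂x - ∂(coeff of dx∧dz)/∂y + ∂(coeff of dx∧dy)/∂z
  = ∂/∂x (z) - ∂/∂y (-x - 2*y) + ∂/∂z (-6*x - 2*z).
Each of these terms simplifies to sums of mixed partials that cancel in pairs. The result is 0 (by equality of mixed partials for smooth functions — Schwarz / Clairaut).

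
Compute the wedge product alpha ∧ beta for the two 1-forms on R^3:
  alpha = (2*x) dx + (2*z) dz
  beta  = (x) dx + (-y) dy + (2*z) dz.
alpha ∧ beta = (-2*x*y) dx ∧ dy + (2*x*z) dx ∧ dz + (2*y*z) dy ∧ dz

Distribute the wedge, using dx_i ∧ dx_j = -dx_j ∧ dx_i and dx_i ∧ dx_i = 0. For each pair (i, j) with i < j, the coefficient of dx_i ∧ dx_j in alpha ∧ beta is (alpha_i * beta_j - alpha_j * beta_i). Collecting: alpha ∧ beta = (-2*x*y) dx ∧ dy + (2*x*z) dx ∧ dz + (2*y*z) dy ∧ dz.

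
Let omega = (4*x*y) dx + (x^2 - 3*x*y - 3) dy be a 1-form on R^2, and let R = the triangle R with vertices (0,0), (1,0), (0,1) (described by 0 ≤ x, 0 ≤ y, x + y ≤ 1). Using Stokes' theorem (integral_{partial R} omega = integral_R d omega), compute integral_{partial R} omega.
integral_(partial R) omega = -5/6

Stokes: integral_partial_R omega = integral_R d omega with d omega = (∂Q/∂x - ∂P/∂y) dx ∧ dy.
  ∂Q/∂x = 2*x - 3*y
  ∂P/∂y = 4*x
  integrand = ∂Q/∂x - ∂P/∂y = -2*x - 3*y.
Integrating over R: integral_0^1 integral_0^{1-x} (-2*x - 3*y) dy dx = -5/6.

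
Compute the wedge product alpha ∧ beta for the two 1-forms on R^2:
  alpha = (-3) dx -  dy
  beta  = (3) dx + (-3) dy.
alpha ∧ beta = (12) dx ∧ dy

Distribute the wedge, using dx_i ∧ dx_j = -dx_j ∧ dx_i and dx_i ∧ dx_i = 0. For each pair (i, j) with i < j, the coefficient of dx_i ∧ dx_j in alpha ∧ beta is (alpha_i * beta_j - alpha_j * beta_i). Collecting: alpha ∧ beta = (12) dx ∧ dy.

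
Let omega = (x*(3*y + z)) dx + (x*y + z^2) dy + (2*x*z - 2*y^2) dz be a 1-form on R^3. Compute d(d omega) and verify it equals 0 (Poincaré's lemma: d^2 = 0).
d(d omega) = 0

Step 1: d omega = sum_{i<j} (∂f_j/∂x_i - ∂f_i/∂x_j) dx_i ∧ dx_j:
  coeff of dx ∧ dy: -3*x + y
  coeff of dx ∧ dz: -x + 2*z
  coeff of dy ∧ dz: -4*y - 2*z
Step 2: Apply d again to each 2-form coefficient. The only possible 3-form in R^3 is dx ∧ dy ∧ dz, with coefficient
  ∂(coeff of dy∧dz)/∂x - ∂(coeff of dx∧dz)/∂y + ∂(coeff of dx∧dy)/∂z
  = ∂/∂x (-4*y - 2*z) - ∂/∂y (-x + 2*z) + ∂/∂z (-3*x + y).
Each of these terms simplifies to sums of mixed partials that cancel in pairs. The result is 0 (by equality of mixed partials for smooth functions — Schwarz / Clairaut).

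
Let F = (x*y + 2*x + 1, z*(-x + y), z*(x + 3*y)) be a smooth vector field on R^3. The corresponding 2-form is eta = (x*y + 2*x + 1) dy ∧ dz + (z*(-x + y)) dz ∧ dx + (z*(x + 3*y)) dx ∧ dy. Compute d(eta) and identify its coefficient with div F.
d(eta) = (x + 4*y + z + 2) dx ∧ dy ∧ dz; div F = x + 4*y + z + 2

For a 2-form in R^3 of the form above, applying d gives a 3-form with coefficient ∂P/∂x + ∂Q/∂y + ∂R/∂z:
  ∂P/∂x = y + 2
  ∂Q/∂y = z
  ∂R/∂z = x + 3*y
Sum = x + 4*y + z + 2, which is exactly div F.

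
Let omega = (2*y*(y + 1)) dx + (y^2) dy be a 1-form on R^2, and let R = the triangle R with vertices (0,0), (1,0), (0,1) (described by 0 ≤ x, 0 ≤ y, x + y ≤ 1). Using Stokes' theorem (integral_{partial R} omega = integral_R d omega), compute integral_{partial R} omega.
integral_(partial R) omega = -5/3

Stokes: integral_partial_R omega = integral_R d omega with d omega = (∂Q/∂x - ∂P/∂y) dx ∧ dy.
  ∂Q/∂x = 0
  ∂P/∂y = 4*y + 2
  integrand = ∂Q/∂x - ∂P/∂y = -4*y - 2.
Integrating over R: integral_0^1 integral_0^{1-x} (-4*y - 2) dy dx = -5/3.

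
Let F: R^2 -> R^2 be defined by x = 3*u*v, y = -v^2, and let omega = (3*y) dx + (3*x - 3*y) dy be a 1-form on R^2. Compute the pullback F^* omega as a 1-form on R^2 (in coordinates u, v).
F^* omega = (-9*v^3) du + (v^2*(-27*u - 6*v)) dv

Using F^*(f dg) = (f ∘ F) d(g ∘ F), substitute each coordinate x_i by F_i(u, v) in f_i, and replace dx_i by d F_i = (∂F_i/∂u) du + (∂F_i/∂v) dv.
  For the x component: f_1(F) = -3*v^2; d F_1 = (3*v) du + (3*u) dv
  For the y component: f_2(F) = 3*v*(3*u + v); d F_2 = (0) du + (-2*v) dv
Combining and collecting du, dv coefficients:
  coeff of du: -9*v^3
  coeff of dv: v^2*(-27*u - 6*v)
F^* omega = (-9*v^3) du + (v^2*(-27*u - 6*v)) dv.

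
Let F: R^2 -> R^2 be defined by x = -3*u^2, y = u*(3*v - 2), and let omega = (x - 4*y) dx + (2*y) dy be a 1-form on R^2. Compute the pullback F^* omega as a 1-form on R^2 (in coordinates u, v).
F^* omega = (2*u*(9*u^2 + 36*u*v - 24*u + 9*v^2 - 12*v + 4)) du + (u^2*(18*v - 12)) dv

Using F^*(f dg) = (f ∘ F) d(g ∘ F), substitute each coordinate x_i by F_i(u, v) in f_i, and replace dx_i by d F_i = (∂F_i/∂u) du + (∂F_i/∂v) dv.
  For the x component: f_1(F) = u*(-3*u - 12*v + 8); d F_1 = (-6*u) du + (0) dv
  For the y component: f_2(F) = 2*u*(3*v - 2); d F_2 = (3*v - 2) du + (3*u) dv
Combining and collecting du, dv coefficients:
  coeff of du: 2*u*(9*u^2 + 36*u*v - 24*u + 9*v^2 - 12*v + 4)
  coeff of dv: u^2*(18*v - 12)
F^* omega = (2*u*(9*u^2 + 36*u*v - 24*u + 9*v^2 - 12*v + 4)) du + (u^2*(18*v - 12)) dv.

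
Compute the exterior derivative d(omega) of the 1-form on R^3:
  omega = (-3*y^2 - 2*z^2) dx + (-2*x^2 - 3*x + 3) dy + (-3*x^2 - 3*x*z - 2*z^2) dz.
d(omega) = (-4*x + 6*y - 3) dx ∧ dy + (-6*x + z) dx ∧ dz

For a 1-form omega = sum_i f_i dx_i, the exterior derivative is
  d(omega) = sum_{i < j} (∂f_j/∂x_i - ∂f_i/∂x_j) dx_i ∧ dx_j.
  coefficient of dx ∧ dy: ∂f_2/∂x - ∂f_1/∂y = ∂(-2*x^2 - 3*x + 3)/∂x - ∂(-3*y^2 - 2*z^2)/∂y = -4*x + 6*y - 3
  coefficient of dx ∧ dz: ∂f_3/∂x - ∂f_1/∂z = ∂(-3*x^2 - 3*x*z - 2*z^2)/∂x - ∂(-3*y^2 - 2*z^2)/∂z = -6*x + z
Assembling: d(omega) = (-4*x + 6*y - 3) dx ∧ dy + (-6*x + z) dx ∧ dz.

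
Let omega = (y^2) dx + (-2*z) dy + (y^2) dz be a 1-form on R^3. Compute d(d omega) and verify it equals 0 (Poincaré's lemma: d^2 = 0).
d(d omega) = 0

Step 1: d omega = sum_{i<j} (∂f_j/∂x_i - ∂f_i/∂x_j) dx_i ∧ dx_j:
  coeff of dx ∧ dy: -2*y
  coeff of dx ∧ dz: 0
  coeff of dy ∧ dz: 2*y + 2
Step 2: Apply d again to each 2-form coefficient. The only possible 3-form in R^3 is dx ∧ dy ∧ dz, with coefficient
  ∂(coeff of dy∧dz)/∂x - ∂(coeff of dx∧dz)/∂y + ∂(coeff of dx∧dy)/∂z
  = ∂/∂x (2*y + 2) - ∂/∂y (0) + ∂/∂z (-2*y).
Each of these terms simplifies to sums of mixed partials that cancel in pairs. The result is 0 (by equality of mixed partials for smooth functions — Schwarz / Clairaut).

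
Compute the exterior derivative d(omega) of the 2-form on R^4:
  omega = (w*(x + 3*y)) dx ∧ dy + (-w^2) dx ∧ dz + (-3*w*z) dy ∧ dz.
d(omega) = (x + 3*y) dx ∧ dy ∧ dw + (-2*w) dx ∧ dz ∧ dw + (-3*z) dy ∧ dz ∧ dw

For a 2-form omega = sum_{i<j} g_{ij} dx_i ∧ dx_j, the exterior derivative is
  d(omega) = sum_{i<j} d(g_{ij}) ∧ dx_i ∧ dx_j = sum_{i<j, k} (∂g_{ij}/∂x_k) dx_k ∧ dx_i ∧ dx_j.
Expand each term, using dx_k ∧ dx_i ∧ dx_j = sgn(permutation) dx_{(a)} ∧ dx_{(b)} ∧ dx_{(c)} with (a < b < c) sorted:
  d(w*(x + 3*y)) includes (∂/∂w)(w*(x + 3*y)) dw = (x + 3*y) dw, which multiplied by dx ∧ dy gives (x + 3*y) dx ∧ dy ∧ dw
  d(-w^2) includes (∂/∂w)(-w^2) dw = (-2*w) dw, which multiplied by dx ∧ dz gives (-2*w) dx ∧ dz ∧ dw
  d(-3*w*z) includes (∂/∂w)(-3*w*z) dw = (-3*z) dw, which multiplied by dy ∧ dz gives (-3*z) dy ∧ dz ∧ dw
Collecting like 3-forms: d(omega) = (x + 3*y) dx ∧ dy ∧ dw + (-2*w) dx ∧ dz ∧ dw + (-3*z) dy ∧ dz ∧ dw.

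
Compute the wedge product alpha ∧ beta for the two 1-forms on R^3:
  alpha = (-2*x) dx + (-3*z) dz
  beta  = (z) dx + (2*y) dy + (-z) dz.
alpha ∧ beta = (-4*x*y) dx ∧ dy + (z*(2*x + 3*z)) dx ∧ dz + (6*y*z) dy ∧ dz

Distribute the wedge, using dx_i ∧ dx_j = -dx_j ∧ dx_i and dx_i ∧ dx_i = 0. For each pair (i, j) with i < j, the coefficient of dx_i ∧ dx_j in alpha ∧ beta is (alpha_i * beta_j - alpha_j * beta_i). Collecting: alpha ∧ beta = (-4*x*y) dx ∧ dy + (z*(2*x + 3*z)) dx ∧ dz + (6*y*z) dy ∧ dz.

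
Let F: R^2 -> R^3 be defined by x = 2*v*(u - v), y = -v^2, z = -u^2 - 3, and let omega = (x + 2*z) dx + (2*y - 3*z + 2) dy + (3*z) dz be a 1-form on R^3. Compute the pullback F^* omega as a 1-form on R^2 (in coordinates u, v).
F^* omega = (6*u^3 - 4*u^2*v + 4*u*v^2 + 18*u - 4*v^3 - 12*v) du + (-4*u^3 + 6*u^2*v - 12*u*v^2 - 12*u + 12*v^3 + 2*v) dv

Using F^*(f dg) = (f ∘ F) d(g ∘ F), substitute each coordinate x_i by F_i(u, v) in f_i, and replace dx_i by d F_i = (∂F_i/∂u) du + (∂F_i/∂v) dv.
  For the x component: f_1(F) = -2*u^2 + 2*u*v - 2*v^2 - 6; d F_1 = (2*v) du + (2*u - 4*v) dv
  For the y component: f_2(F) = 3*u^2 - 2*v^2 + 11; d F_2 = (0) du + (-2*v) dv
  For the z component: f_3(F) = -3*u^2 - 9; d F_3 = (-2*u) du + (0) dv
Combining and collecting du, dv coefficients:
  coeff of du: 6*u^3 - 4*u^2*v + 4*u*v^2 + 18*u - 4*v^3 - 12*v
  coeff of dv: -4*u^3 + 6*u^2*v - 12*u*v^2 - 12*u + 12*v^3 + 2*v
F^* omega = (6*u^3 - 4*u^2*v + 4*u*v^2 + 18*u - 4*v^3 - 12*v) du + (-4*u^3 + 6*u^2*v - 12*u*v^2 - 12*u + 12*v^3 + 2*v) dv.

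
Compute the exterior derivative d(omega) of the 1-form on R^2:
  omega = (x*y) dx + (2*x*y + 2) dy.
d(omega) = (-x + 2*y) dx ∧ dy

For a 1-form omega = sum_i f_i dx_i, the exterior derivative is
  d(omega) = sum_{i < j} (∂f_j/∂x_i - ∂f_i/∂x_j) dx_i ∧ dx_j.
  coefficient of dx ∧ dy: ∂f_2/∂x - ∂f_1/∂y = ∂(2*x*y + 2)/∂x - ∂(x*y)/∂y = -x + 2*y
Assembling: d(omega) = (-x + 2*y) dx ∧ dy.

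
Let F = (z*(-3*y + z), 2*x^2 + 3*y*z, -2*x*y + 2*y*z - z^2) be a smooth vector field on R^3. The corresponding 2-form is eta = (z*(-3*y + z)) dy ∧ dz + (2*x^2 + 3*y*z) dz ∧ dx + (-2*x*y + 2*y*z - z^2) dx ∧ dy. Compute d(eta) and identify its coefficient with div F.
d(eta) = (2*y + z) dx ∧ dy ∧ dz; div F = 2*y + z

For a 2-form in R^3 of the form above, applying d gives a 3-form with coefficient ∂P/∂x + ∂Q/∂y + ∂R/∂z:
  ∂P/∂x = 0
  ∂Q/∂y = 3*z
  ∂R/∂z = 2*y - 2*z
Sum = 2*y + z, which is exactly div F.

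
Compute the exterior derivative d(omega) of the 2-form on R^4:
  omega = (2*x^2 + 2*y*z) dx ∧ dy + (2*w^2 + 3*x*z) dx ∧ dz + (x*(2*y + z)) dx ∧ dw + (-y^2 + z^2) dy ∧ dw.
d(omega) = (2*y) dx ∧ dy ∧ dz + (4*w - x) dx ∧ dz ∧ dw + (-2*x) dx ∧ dy ∧ dw + (-2*z) dy ∧ dz ∧ dw

For a 2-form omega = sum_{i<j} g_{ij} dx_i ∧ dx_j, the exterior derivative is
  d(omega) = sum_{i<j} d(g_{ij}) ∧ dx_i ∧ dx_j = sum_{i<j, k} (∂g_{ij}/∂x_k) dx_k ∧ dx_i ∧ dx_j.
Expand each term, using dx_k ∧ dx_i ∧ dx_j = sgn(permutation) dx_{(a)} ∧ dx_{(b)} ∧ dx_{(c)} with (a < b < c) sorted:
  d(2*x^2 + 2*y*z) includes (∂/∂z)(2*x^2 + 2*y*z) dz = (2*y) dz, which multiplied by dx ∧ dy gives (2*y) dx ∧ dy ∧ dz
  d(2*w^2 + 3*x*z) includes (∂/∂w)(2*w^2 + 3*x*z) dw = (4*w) dw, which multiplied by dx ∧ dz gives (4*w) dx ∧ dz ∧ dw
  d(x*(2*y + z)) includes (∂/∂y)(x*(2*y + z)) dy = (2*x) dy, which multiplied by dx ∧ dw gives (-2*x) dx ∧ dy ∧ dw
  d(x*(2*y + z)) includes (∂/∂z)(x*(2*y + z)) dz = (x) dz, which multiplied by dx ∧ dw gives (-x) dx ∧ dz ∧ dw
  d(-y^2 + z^2) includes (∂/∂z)(-y^2 + z^2) dz = (2*z) dz, which multiplied by dy ∧ dw gives (-2*z) dy ∧ dz ∧ dw
Collecting like 3-forms: d(omega) = (2*y) dx ∧ dy ∧ dz + (4*w - x) dx ∧ dz ∧ dw + (-2*x) dx ∧ dy ∧ dw + (-2*z) dy ∧ dz ∧ dw.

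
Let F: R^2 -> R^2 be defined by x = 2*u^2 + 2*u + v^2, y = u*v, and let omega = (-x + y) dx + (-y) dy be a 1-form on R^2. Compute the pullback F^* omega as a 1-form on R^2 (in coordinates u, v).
F^* omega = (-8*u^3 + 4*u^2*v - 12*u^2 - 5*u*v^2 + 2*u*v - 4*u - 2*v^2) du + (v*(-5*u^2 + 2*u*v - 4*u - 2*v^2)) dv

Using F^*(f dg) = (f ∘ F) d(g ∘ F), substitute each coordinate x_i by F_i(u, v) in f_i, and replace dx_i by d F_i = (∂F_i/∂u) du + (∂F_i/∂v) dv.
  For the x component: f_1(F) = -2*u^2 + u*v - 2*u - v^2; d F_1 = (4*u + 2) du + (2*v) dv
  For the y component: f_2(F) = -u*v; d F_2 = (v) du + (u) dv
Combining and collecting du, dv coefficients:
  coeff of du: -8*u^3 + 4*u^2*v - 12*u^2 - 5*u*v^2 + 2*u*v - 4*u - 2*v^2
  coeff of dv: v*(-5*u^2 + 2*u*v - 4*u - 2*v^2)
F^* omega = (-8*u^3 + 4*u^2*v - 12*u^2 - 5*u*v^2 + 2*u*v - 4*u - 2*v^2) du + (v*(-5*u^2 + 2*u*v - 4*u - 2*v^2)) dv.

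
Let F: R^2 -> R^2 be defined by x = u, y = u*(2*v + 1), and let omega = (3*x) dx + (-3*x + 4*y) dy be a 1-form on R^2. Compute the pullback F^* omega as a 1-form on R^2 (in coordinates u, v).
F^* omega = (2*u*(8*v^2 + 5*v + 2)) du + (u^2*(16*v + 2)) dv

Using F^*(f dg) = (f ∘ F) d(g ∘ F), substitute each coordinate x_i by F_i(u, v) in f_i, and replace dx_i by d F_i = (∂F_i/∂u) du + (∂F_i/∂v) dv.
  For the x component: f_1(F) = 3*u; d F_1 = (1) du + (0) dv
  For the y component: f_2(F) = u*(8*v + 1); d F_2 = (2*v + 1) du + (2*u) dv
Combining and collecting du, dv coefficients:
  coeff of du: 2*u*(8*v^2 + 5*v + 2)
  coeff of dv: u^2*(16*v + 2)
F^* omega = (2*u*(8*v^2 + 5*v + 2)) du + (u^2*(16*v + 2)) dv.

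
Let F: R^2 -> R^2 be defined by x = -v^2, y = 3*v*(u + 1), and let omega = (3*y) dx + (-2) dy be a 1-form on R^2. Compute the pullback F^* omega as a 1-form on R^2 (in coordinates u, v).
F^* omega = (-6*v) du + (-18*u*v^2 - 6*u - 18*v^2 - 6) dv

Using F^*(f dg) = (f ∘ F) d(g ∘ F), substitute each coordinate x_i by F_i(u, v) in f_i, and replace dx_i by d F_i = (∂F_i/∂u) du + (∂F_i/∂v) dv.
  For the x component: f_1(F) = 9*v*(u + 1); d F_1 = (0) du + (-2*v) dv
  For the y component: f_2(F) = -2; d F_2 = (3*v) du + (3*u + 3) dv
Combining and collecting du, dv coefficients:
  coeff of du: -6*v
  coeff of dv: -18*u*v^2 - 6*u - 18*v^2 - 6
F^* omega = (-6*v) du + (-18*u*v^2 - 6*u - 18*v^2 - 6) dv.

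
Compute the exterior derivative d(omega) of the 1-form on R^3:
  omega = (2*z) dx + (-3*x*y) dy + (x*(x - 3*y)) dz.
d(omega) = (-3*y) dx ∧ dy + (2*x - 3*y - 2) dx ∧ dz + (-3*x) dy ∧ dz

For a 1-form omega = sum_i f_i dx_i, the exterior derivative is
  d(omega) = sum_{i < j} (∂f_j/∂x_i - ∂f_i/∂x_j) dx_i ∧ dx_j.
  coefficient of dx ∧ dy: ∂f_2/∂x - ∂f_1/∂y = ∂(-3*x*y)/∂x - ∂(2*z)/∂y = -3*y
  coefficient of dx ∧ dz: ∂f_3/∂x - ∂f_1/∂z = ∂(x*(x - 3*y))/∂x - ∂(2*z)/∂z = 2*x - 3*y - 2
  coefficient of dy ∧ dz: ∂f_3/∂y - ∂f_2/∂z = ∂(x*(x - 3*y))/∂y - ∂(-3*x*y)/∂z = -3*x
Assembling: d(omega) = (-3*y) dx ∧ dy + (2*x - 3*y - 2) dx ∧ dz + (-3*x) dy ∧ dz.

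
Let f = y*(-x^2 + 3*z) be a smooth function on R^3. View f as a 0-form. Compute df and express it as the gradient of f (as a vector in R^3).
df = (-2*x*y) dx + (-x^2 + 3*z) dy + (3*y) dz; grad f = (-2*x*y, -x^2 + 3*z, 3*y)

For a 0-form f, d f = (∂f/∂x) dx + (∂f/∂y) dy + (∂f/∂z) dz. The components of the vector representation are exactly the entries of grad f in Cartesian coordinates:
  ∂f/∂x = -2*x*y
  ∂f/∂y = -x^2 + 3*z
  ∂f/∂z = 3*y.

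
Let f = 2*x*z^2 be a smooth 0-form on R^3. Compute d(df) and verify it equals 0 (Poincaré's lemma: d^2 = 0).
d(df) = 0

Step 1: df = sum_i (∂f/∂x_i) dx_i = (2*z^2) dx + (0) dy + (4*x*z) dz.
Step 2: Apply d again. Using the 1-form formula, the coefficient of dx ∧ dy in d(df) is ∂^2 f/∂x ∂y - ∂^2 f/∂y ∂x = (0) - (0) = 0 (equality of mixed partials for smooth f).
Similarly for dx ∧ dz and dy ∧ dz — all coefficients vanish. So d(df) = 0.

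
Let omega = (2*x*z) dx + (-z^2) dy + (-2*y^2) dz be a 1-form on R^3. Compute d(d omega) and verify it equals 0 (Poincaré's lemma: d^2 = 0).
d(d omega) = 0

Step 1: d omega = sum_{i<j} (∂f_j/∂x_i - ∂f_i/∂x_j) dx_i ∧ dx_j:
  coeff of dx ∧ dy: 0
  coeff of dx ∧ dz: -2*x
  coeff of dy ∧ dz: -4*y + 2*z
Step 2: Apply d again to each 2-form coefficient. The only possible 3-form in R^3 is dx ∧ dy ∧ dz, with coefficient
  ∂(coeff of dy∧dz)/∂x - ∂(coeff of dx∧dz)/∂y + ∂(coeff of dx∧dy)/∂z
  = ∂/∂x (-4*y + 2*z) - ∂/∂y (-2*x) + ∂/∂z (0).
Each of these terms simplifies to sums of mixed partials that cancel in pairs. The result is 0 (by equality of mixed partials for smooth functions — Schwarz / Clairaut).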